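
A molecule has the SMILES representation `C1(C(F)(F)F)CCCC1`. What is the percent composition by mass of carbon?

52.17%

Atom tally by fragment:
  cyclopentane ring core → C:5 H:10
  (− 1 ring H displaced by substituents)
  + CF3 → C:1 F:3
Element totals:
  C: 6
  H: 9
  F: 3
Molecular formula: C6H9F3.
Molar mass = 138.132 g/mol.
Mass from C: 6 × 12.011 = 72.066 g/mol.
%C = 72.066 / 138.132 × 100 = 52.17%.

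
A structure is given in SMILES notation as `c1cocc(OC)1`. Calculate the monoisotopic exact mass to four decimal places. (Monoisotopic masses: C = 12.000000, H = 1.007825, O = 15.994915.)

Atom tally by fragment:
  furan ring core → C:4 H:4 O:1
  (− 1 ring H displaced by substituents)
  + OCH3 → C:1 H:3 O:1
Element totals:
  C: 5
  H: 6
  O: 2
Molecular formula: C5H6O2.
  M = 5(12.0) + 6(1.007825) + 2(15.994915)
    = 60.000000 + 6.046950 + 31.989830 = 98.036780

98.0368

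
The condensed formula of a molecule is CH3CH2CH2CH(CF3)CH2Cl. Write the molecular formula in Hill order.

C6H10ClF3

Atom tally by fragment:
  CH3 → C:1 H:3
  CH2 → C:1 H:2
  CH2 → C:1 H:2
  CH(CF3) → C:2 H:1 F:3
  CH2Cl → C:1 H:2 Cl:1
Element totals:
  C: 6
  H: 10
  Cl: 1
  F: 3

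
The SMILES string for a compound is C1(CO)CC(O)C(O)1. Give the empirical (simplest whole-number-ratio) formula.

C5H10O3

Atom tally by fragment:
  cyclobutane ring core → C:4 H:8
  (− 3 ring H displaced by substituents)
  + CH2OH → C:1 H:3 O:1
  + OH → O:1 H:1
  + OH → O:1 H:1
Element totals:
  C: 5
  H: 10
  O: 3
Molecular formula: C5H10O3.
gcd of subscripts (5, 10, 3) = 1, so the empirical formula equals the molecular formula.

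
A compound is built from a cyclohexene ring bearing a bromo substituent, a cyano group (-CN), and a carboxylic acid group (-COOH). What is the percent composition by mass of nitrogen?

Atom tally by fragment:
  cyclohexene ring core → C:6 H:10
  (− 3 ring H displaced by substituents)
  + Br → Br:1
  + CN → C:1 N:1
  + COOH → C:1 H:1 O:2
Element totals:
  C: 8
  H: 8
  Br: 1
  N: 1
  O: 2
Molecular formula: C8H8BrNO2.
Molar mass = 230.061 g/mol.
Mass from N: 1 × 14.007 = 14.007 g/mol.
%N = 14.007 / 230.061 × 100 = 6.09%.

6.09%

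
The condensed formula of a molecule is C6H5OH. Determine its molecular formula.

C6H6O

Element totals:
  C: 6
  H: 6
  O: 1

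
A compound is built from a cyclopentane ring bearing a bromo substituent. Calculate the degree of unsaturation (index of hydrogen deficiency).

Atom tally by fragment:
  cyclopentane ring core → C:5 H:10
  (− 1 ring H displaced by substituents)
  + Br → Br:1
Element totals:
  C: 5
  H: 9
  Br: 1
Molecular formula: C5H9Br.
DoU = (2C + 2 + N − H − X) / 2 = (2·5 + 2 + 0 − 9 − 1) / 2 = 1.

1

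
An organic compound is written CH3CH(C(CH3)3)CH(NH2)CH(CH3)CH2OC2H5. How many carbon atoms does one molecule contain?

Atom tally by fragment:
  CH3 → C:1 H:3
  CH(C(CH3)3) → C:5 H:10
  CH(NH2) → C:1 H:3 N:1
  CH(CH3) → C:2 H:4
  CH2OC2H5 → C:3 H:7 O:1
Element totals:
  C: 12
  H: 27
  N: 1
  O: 1

12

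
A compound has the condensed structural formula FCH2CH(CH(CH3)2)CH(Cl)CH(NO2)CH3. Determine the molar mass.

211.66 g/mol

Element totals:
  C: 8
  H: 15
  Cl: 1
  F: 1
  N: 1
  O: 2
Molecular formula: C8H15ClFNO2.
  M = 8(12.011) + 15(1.008) + 35.45 + 18.998 + 14.007 + 2(15.999)
    = 96.088 + 15.120 + 35.450 + 18.998 + 14.007 + 31.998 = 211.661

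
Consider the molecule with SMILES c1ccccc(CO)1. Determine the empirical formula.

Atom tally by fragment:
  benzene ring core → C:6 H:6
  (− 1 ring H displaced by substituents)
  + CH2OH → C:1 H:3 O:1
Element totals:
  C: 7
  H: 8
  O: 1
Molecular formula: C7H8O.
gcd of subscripts (7, 8, 1) = 1, so the empirical formula equals the molecular formula.

C7H8O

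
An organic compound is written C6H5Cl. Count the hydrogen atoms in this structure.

5

Atom tally by fragment:
  benzene ring core → C:6 H:6
  (− 1 ring H displaced by substituents)
  + Cl → Cl:1
Element totals:
  C: 6
  H: 5
  Cl: 1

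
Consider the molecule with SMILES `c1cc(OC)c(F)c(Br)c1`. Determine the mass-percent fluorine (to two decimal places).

9.27%

Atom tally by fragment:
  benzene ring core → C:6 H:6
  (− 3 ring H displaced by substituents)
  + OCH3 → C:1 H:3 O:1
  + F → F:1
  + Br → Br:1
Element totals:
  C: 7
  H: 6
  Br: 1
  F: 1
  O: 1
Molecular formula: C7H6BrFO.
Molar mass = 205.026 g/mol.
Mass from F: 1 × 18.998 = 18.998 g/mol.
%F = 18.998 / 205.026 × 100 = 9.27%.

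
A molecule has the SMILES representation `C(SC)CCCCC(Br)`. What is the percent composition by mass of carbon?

Atom tally by fragment:
  CH3SCH2 → C:2 H:5 S:1
  CH2 → C:1 H:2
  CH2 → C:1 H:2
  CH2 → C:1 H:2
  CH2 → C:1 H:2
  CH2Br → C:1 H:2 Br:1
Element totals:
  C: 7
  H: 15
  Br: 1
  S: 1
Molecular formula: C7H15BrS.
Molar mass = 211.161 g/mol.
Mass from C: 7 × 12.011 = 84.077 g/mol.
%C = 84.077 / 211.161 × 100 = 39.82%.

39.82%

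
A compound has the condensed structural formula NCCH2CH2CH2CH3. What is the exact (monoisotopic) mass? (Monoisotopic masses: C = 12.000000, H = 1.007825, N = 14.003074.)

Atom tally by fragment:
  NCCH2 → C:2 H:2 N:1
  CH2 → C:1 H:2
  CH2 → C:1 H:2
  CH3 → C:1 H:3
Element totals:
  C: 5
  H: 9
  N: 1
Molecular formula: C5H9N.
  M = 5(12.0) + 9(1.007825) + 14.003074
    = 60.000000 + 9.070425 + 14.003074 = 83.073499

83.0735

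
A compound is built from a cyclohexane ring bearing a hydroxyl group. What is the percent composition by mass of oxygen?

Atom tally by fragment:
  cyclohexane ring core → C:6 H:12
  (− 1 ring H displaced by substituents)
  + OH → O:1 H:1
Element totals:
  C: 6
  H: 12
  O: 1
Molecular formula: C6H12O.
Molar mass = 100.161 g/mol.
Mass from O: 1 × 15.999 = 15.999 g/mol.
%O = 15.999 / 100.161 × 100 = 15.97%.

15.97%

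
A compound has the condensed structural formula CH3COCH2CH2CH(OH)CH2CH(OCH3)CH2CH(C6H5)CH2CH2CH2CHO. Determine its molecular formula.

Atom tally by fragment:
  CH3COCH2 → C:3 H:5 O:1
  CH2 → C:1 H:2
  CH(OH) → C:1 H:2 O:1
  CH2 → C:1 H:2
  CH(OCH3) → C:2 H:4 O:1
  CH2 → C:1 H:2
  CH(C6H5) → C:7 H:6
  CH2 → C:1 H:2
  CH2 → C:1 H:2
  CH2CHO → C:2 H:3 O:1
Element totals:
  C: 20
  H: 30
  O: 4

C20H30O4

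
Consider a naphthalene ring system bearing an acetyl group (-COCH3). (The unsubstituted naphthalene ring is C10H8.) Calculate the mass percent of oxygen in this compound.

Atom tally by fragment:
  naphthalene ring system core → C:10 H:8
  (− 1 ring H displaced by substituents)
  + COCH3 → C:2 H:3 O:1
Element totals:
  C: 12
  H: 10
  O: 1
Molecular formula: C12H10O.
Molar mass = 170.211 g/mol.
Mass from O: 1 × 15.999 = 15.999 g/mol.
%O = 15.999 / 170.211 × 100 = 9.40%.

9.40%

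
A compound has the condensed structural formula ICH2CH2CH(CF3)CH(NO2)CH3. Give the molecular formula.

C6H9F3INO2

Element totals:
  C: 6
  H: 9
  F: 3
  I: 1
  N: 1
  O: 2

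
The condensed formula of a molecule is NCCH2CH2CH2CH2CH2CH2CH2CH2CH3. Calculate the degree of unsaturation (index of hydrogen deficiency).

Atom tally by fragment:
  NCCH2 → C:2 H:2 N:1
  CH2 → C:1 H:2
  CH2 → C:1 H:2
  CH2 → C:1 H:2
  CH2 → C:1 H:2
  CH2 → C:1 H:2
  CH2 → C:1 H:2
  CH2 → C:1 H:2
  CH3 → C:1 H:3
Element totals:
  C: 10
  H: 19
  N: 1
Molecular formula: C10H19N.
DoU = (2C + 2 + N − H − X) / 2 = (2·10 + 2 + 1 − 19 − 0) / 2 = 2.

2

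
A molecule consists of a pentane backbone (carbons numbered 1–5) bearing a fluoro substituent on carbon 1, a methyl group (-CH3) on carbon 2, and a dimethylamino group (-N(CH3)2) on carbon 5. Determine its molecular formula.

Atom tally by fragment:
  FCH2 → C:1 H:2 F:1
  CH(CH3) → C:2 H:4
  CH2 → C:1 H:2
  CH2 → C:1 H:2
  CH2N(CH3)2 → C:3 H:8 N:1
Element totals:
  C: 8
  H: 18
  F: 1
  N: 1

C8H18FN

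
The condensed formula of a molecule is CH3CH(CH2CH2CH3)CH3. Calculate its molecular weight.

86.18 g/mol

Element totals:
  C: 6
  H: 14
Molecular formula: C6H14.
  M = 6(12.011) + 14(1.008)
    = 72.066 + 14.112 = 86.178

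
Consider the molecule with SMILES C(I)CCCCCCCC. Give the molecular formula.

C9H19I

Atom tally by fragment:
  ICH2 → C:1 H:2 I:1
  CH2 → C:1 H:2
  CH2 → C:1 H:2
  CH2 → C:1 H:2
  CH2 → C:1 H:2
  CH2 → C:1 H:2
  CH2 → C:1 H:2
  CH2 → C:1 H:2
  CH3 → C:1 H:3
Element totals:
  C: 9
  H: 19
  I: 1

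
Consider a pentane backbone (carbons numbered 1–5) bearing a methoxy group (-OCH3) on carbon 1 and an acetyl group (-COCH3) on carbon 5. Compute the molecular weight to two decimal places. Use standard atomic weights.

Atom tally by fragment:
  CH3OCH2 → C:2 H:5 O:1
  CH2 → C:1 H:2
  CH2 → C:1 H:2
  CH2 → C:1 H:2
  CH2COCH3 → C:3 H:5 O:1
Element totals:
  C: 8
  H: 16
  O: 2
Molecular formula: C8H16O2.
  M = 8(12.011) + 16(1.008) + 2(15.999)
    = 96.088 + 16.128 + 31.998 = 144.214

144.21 g/mol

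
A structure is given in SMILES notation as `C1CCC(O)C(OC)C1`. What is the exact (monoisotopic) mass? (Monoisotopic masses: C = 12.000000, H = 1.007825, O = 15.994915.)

130.0994

Atom tally by fragment:
  cyclohexane ring core → C:6 H:12
  (− 2 ring H displaced by substituents)
  + OH → O:1 H:1
  + OCH3 → C:1 H:3 O:1
Element totals:
  C: 7
  H: 14
  O: 2
Molecular formula: C7H14O2.
  M = 7(12.0) + 14(1.007825) + 2(15.994915)
    = 84.000000 + 14.109550 + 31.989830 = 130.099380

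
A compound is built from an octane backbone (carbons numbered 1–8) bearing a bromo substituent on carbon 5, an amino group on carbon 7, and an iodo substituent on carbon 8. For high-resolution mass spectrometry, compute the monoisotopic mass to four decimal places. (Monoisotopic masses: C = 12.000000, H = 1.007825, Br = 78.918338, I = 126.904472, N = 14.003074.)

Atom tally by fragment:
  CH3 → C:1 H:3
  CH2 → C:1 H:2
  CH2 → C:1 H:2
  CH2 → C:1 H:2
  CH(Br) → C:1 H:1 Br:1
  CH2 → C:1 H:2
  CH(NH2) → C:1 H:3 N:1
  CH2I → C:1 H:2 I:1
Element totals:
  C: 8
  H: 17
  Br: 1
  I: 1
  N: 1
Molecular formula: C8H17BrIN.
  M = 8(12.0) + 17(1.007825) + 78.918338 + 126.904472 + 14.003074
    = 96.000000 + 17.133025 + 78.918338 + 126.904472 + 14.003074 = 332.958909

332.9589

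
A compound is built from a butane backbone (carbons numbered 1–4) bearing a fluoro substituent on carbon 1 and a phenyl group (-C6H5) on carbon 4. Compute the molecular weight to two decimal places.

152.21 g/mol

Atom tally by fragment:
  FCH2 → C:1 H:2 F:1
  CH2 → C:1 H:2
  CH2 → C:1 H:2
  CH2C6H5 → C:7 H:7
Element totals:
  C: 10
  H: 13
  F: 1
Molecular formula: C10H13F.
  M = 10(12.011) + 13(1.008) + 18.998
    = 120.110 + 13.104 + 18.998 = 152.212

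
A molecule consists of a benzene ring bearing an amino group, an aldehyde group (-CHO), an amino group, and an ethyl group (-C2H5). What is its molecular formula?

C9H12N2O

Atom tally by fragment:
  benzene ring core → C:6 H:6
  (− 4 ring H displaced by substituents)
  + NH2 → N:1 H:2
  + CHO → C:1 H:1 O:1
  + NH2 → N:1 H:2
  + C2H5 → C:2 H:5
Element totals:
  C: 9
  H: 12
  N: 2
  O: 1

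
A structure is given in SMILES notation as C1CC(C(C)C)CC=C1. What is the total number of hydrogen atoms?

Atom tally by fragment:
  cyclohexene ring core → C:6 H:10
  (− 1 ring H displaced by substituents)
  + CH(CH3)2 → C:3 H:7
Element totals:
  C: 9
  H: 16

16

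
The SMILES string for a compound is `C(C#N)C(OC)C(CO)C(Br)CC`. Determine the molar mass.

Atom tally by fragment:
  NCCH2 → C:2 H:2 N:1
  CH(OCH3) → C:2 H:4 O:1
  CH(CH2OH) → C:2 H:4 O:1
  CH(Br) → C:1 H:1 Br:1
  CH2 → C:1 H:2
  CH3 → C:1 H:3
Element totals:
  C: 9
  H: 16
  Br: 1
  N: 1
  O: 2
Molecular formula: C9H16BrNO2.
  M = 9(12.011) + 16(1.008) + 79.904 + 14.007 + 2(15.999)
    = 108.099 + 16.128 + 79.904 + 14.007 + 31.998 = 250.136

250.14 g/mol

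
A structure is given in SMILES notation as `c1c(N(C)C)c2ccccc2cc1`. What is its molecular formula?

C12H13N

Atom tally by fragment:
  naphthalene ring system core → C:10 H:8
  (− 1 ring H displaced by substituents)
  + N(CH3)2 → N:1 C:2 H:6
Element totals:
  C: 12
  H: 13
  N: 1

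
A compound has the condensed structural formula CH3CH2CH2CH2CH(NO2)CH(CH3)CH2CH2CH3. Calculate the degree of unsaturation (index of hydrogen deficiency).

1

Element totals:
  C: 10
  H: 21
  N: 1
  O: 2
Molecular formula: C10H21NO2.
DoU = (2C + 2 + N − H − X) / 2 = (2·10 + 2 + 1 − 21 − 0) / 2 = 1.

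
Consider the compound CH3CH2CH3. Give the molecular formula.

Atom tally by fragment:
  CH3 → C:1 H:3
  CH2 → C:1 H:2
  CH3 → C:1 H:3
Element totals:
  C: 3
  H: 8

C3H8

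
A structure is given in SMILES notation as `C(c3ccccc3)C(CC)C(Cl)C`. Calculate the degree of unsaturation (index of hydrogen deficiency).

Atom tally by fragment:
  C6H5CH2 → C:7 H:7
  CH(C2H5) → C:3 H:6
  CH(Cl) → C:1 H:1 Cl:1
  CH3 → C:1 H:3
Element totals:
  C: 12
  H: 17
  Cl: 1
Molecular formula: C12H17Cl.
DoU = (2C + 2 + N − H − X) / 2 = (2·12 + 2 + 0 − 17 − 1) / 2 = 4.

4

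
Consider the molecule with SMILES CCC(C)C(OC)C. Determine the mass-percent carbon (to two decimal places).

72.35%

Atom tally by fragment:
  CH3 → C:1 H:3
  CH2 → C:1 H:2
  CH(CH3) → C:2 H:4
  CH(OCH3) → C:2 H:4 O:1
  CH3 → C:1 H:3
Element totals:
  C: 7
  H: 16
  O: 1
Molecular formula: C7H16O.
Molar mass = 116.204 g/mol.
Mass from C: 7 × 12.011 = 84.077 g/mol.
%C = 84.077 / 116.204 × 100 = 72.35%.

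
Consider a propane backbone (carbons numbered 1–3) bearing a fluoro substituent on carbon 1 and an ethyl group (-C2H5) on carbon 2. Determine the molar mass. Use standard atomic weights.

90.14 g/mol

Atom tally by fragment:
  FCH2 → C:1 H:2 F:1
  CH(C2H5) → C:3 H:6
  CH3 → C:1 H:3
Element totals:
  C: 5
  H: 11
  F: 1
Molecular formula: C5H11F.
  M = 5(12.011) + 11(1.008) + 18.998
    = 60.055 + 11.088 + 18.998 = 90.141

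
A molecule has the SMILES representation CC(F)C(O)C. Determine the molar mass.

92.11 g/mol

Atom tally by fragment:
  CH3 → C:1 H:3
  CH(F) → C:1 H:1 F:1
  CH(OH) → C:1 H:2 O:1
  CH3 → C:1 H:3
Element totals:
  C: 4
  H: 9
  F: 1
  O: 1
Molecular formula: C4H9FO.
  M = 4(12.011) + 9(1.008) + 18.998 + 15.999
    = 48.044 + 9.072 + 18.998 + 15.999 = 92.113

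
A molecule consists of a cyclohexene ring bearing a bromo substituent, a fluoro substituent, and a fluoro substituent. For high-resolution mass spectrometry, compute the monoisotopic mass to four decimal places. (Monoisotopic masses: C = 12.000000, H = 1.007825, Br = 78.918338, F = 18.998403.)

Atom tally by fragment:
  cyclohexene ring core → C:6 H:10
  (− 3 ring H displaced by substituents)
  + Br → Br:1
  + F → F:1
  + F → F:1
Element totals:
  C: 6
  H: 7
  Br: 1
  F: 2
Molecular formula: C6H7BrF2.
  M = 6(12.0) + 7(1.007825) + 78.918338 + 2(18.998403)
    = 72.000000 + 7.054775 + 78.918338 + 37.996806 = 195.969919

195.9699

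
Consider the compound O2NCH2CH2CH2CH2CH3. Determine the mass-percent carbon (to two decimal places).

Atom tally by fragment:
  O2NCH2 → C:1 H:2 N:1 O:2
  CH2 → C:1 H:2
  CH2 → C:1 H:2
  CH2 → C:1 H:2
  CH3 → C:1 H:3
Element totals:
  C: 5
  H: 11
  N: 1
  O: 2
Molecular formula: C5H11NO2.
Molar mass = 117.148 g/mol.
Mass from C: 5 × 12.011 = 60.055 g/mol.
%C = 60.055 / 117.148 × 100 = 51.26%.

51.26%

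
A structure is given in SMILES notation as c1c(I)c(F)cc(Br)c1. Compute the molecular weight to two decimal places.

300.90 g/mol

Atom tally by fragment:
  benzene ring core → C:6 H:6
  (− 3 ring H displaced by substituents)
  + I → I:1
  + F → F:1
  + Br → Br:1
Element totals:
  C: 6
  H: 3
  Br: 1
  F: 1
  I: 1
Molecular formula: C6H3BrFI.
  M = 6(12.011) + 3(1.008) + 79.904 + 18.998 + 126.904
    = 72.066 + 3.024 + 79.904 + 18.998 + 126.904 = 300.896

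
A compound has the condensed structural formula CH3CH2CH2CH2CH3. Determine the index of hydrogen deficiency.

Atom tally by fragment:
  CH3 → C:1 H:3
  CH2 → C:1 H:2
  CH2 → C:1 H:2
  CH2 → C:1 H:2
  CH3 → C:1 H:3
Element totals:
  C: 5
  H: 12
Molecular formula: C5H12.
DoU = (2C + 2 + N − H − X) / 2 = (2·5 + 2 + 0 − 12 − 0) / 2 = 0.

0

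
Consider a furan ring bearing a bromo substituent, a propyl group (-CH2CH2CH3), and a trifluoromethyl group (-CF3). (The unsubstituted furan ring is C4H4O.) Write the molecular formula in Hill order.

Atom tally by fragment:
  furan ring core → C:4 H:4 O:1
  (− 3 ring H displaced by substituents)
  + Br → Br:1
  + CH2CH2CH3 → C:3 H:7
  + CF3 → C:1 F:3
Element totals:
  C: 8
  H: 8
  Br: 1
  F: 3
  O: 1

C8H8BrF3O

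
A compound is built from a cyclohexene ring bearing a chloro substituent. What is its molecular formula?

C6H9Cl

Atom tally by fragment:
  cyclohexene ring core → C:6 H:10
  (− 1 ring H displaced by substituents)
  + Cl → Cl:1
Element totals:
  C: 6
  H: 9
  Cl: 1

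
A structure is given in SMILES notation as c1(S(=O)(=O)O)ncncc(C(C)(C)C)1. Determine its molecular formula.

Atom tally by fragment:
  pyrimidine ring core → C:4 H:4 N:2
  (− 2 ring H displaced by substituents)
  + SO3H → S:1 O:3 H:1
  + C(CH3)3 → C:4 H:9
Element totals:
  C: 8
  H: 12
  N: 2
  O: 3
  S: 1

C8H12N2O3S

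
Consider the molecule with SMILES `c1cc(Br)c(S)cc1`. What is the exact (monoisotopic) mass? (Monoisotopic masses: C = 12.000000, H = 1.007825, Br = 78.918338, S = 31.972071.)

Atom tally by fragment:
  benzene ring core → C:6 H:6
  (− 2 ring H displaced by substituents)
  + Br → Br:1
  + SH → S:1 H:1
Element totals:
  C: 6
  H: 5
  Br: 1
  S: 1
Molecular formula: C6H5BrS.
  M = 6(12.0) + 5(1.007825) + 78.918338 + 31.972071
    = 72.000000 + 5.039125 + 78.918338 + 31.972071 = 187.929534

187.9295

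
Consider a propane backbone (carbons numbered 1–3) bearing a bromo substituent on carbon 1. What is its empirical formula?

Atom tally by fragment:
  BrCH2 → C:1 H:2 Br:1
  CH2 → C:1 H:2
  CH3 → C:1 H:3
Element totals:
  C: 3
  H: 7
  Br: 1
Molecular formula: C3H7Br.
gcd of subscripts (1, 3, 7) = 1, so the empirical formula equals the molecular formula.

C3H7Br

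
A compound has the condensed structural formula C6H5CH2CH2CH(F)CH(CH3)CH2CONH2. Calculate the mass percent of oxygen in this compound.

7.17%

Element totals:
  C: 13
  H: 18
  F: 1
  N: 1
  O: 1
Molecular formula: C13H18FNO.
Molar mass = 223.291 g/mol.
Mass from O: 1 × 15.999 = 15.999 g/mol.
%O = 15.999 / 223.291 × 100 = 7.17%.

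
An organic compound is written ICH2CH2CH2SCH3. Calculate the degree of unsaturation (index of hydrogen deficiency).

Element totals:
  C: 4
  H: 9
  I: 1
  S: 1
Molecular formula: C4H9IS.
DoU = (2C + 2 + N − H − X) / 2 = (2·4 + 2 + 0 − 9 − 1) / 2 = 0.

0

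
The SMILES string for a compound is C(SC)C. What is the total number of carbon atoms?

3

Atom tally by fragment:
  CH3SCH2 → C:2 H:5 S:1
  CH3 → C:1 H:3
Element totals:
  C: 3
  H: 8
  S: 1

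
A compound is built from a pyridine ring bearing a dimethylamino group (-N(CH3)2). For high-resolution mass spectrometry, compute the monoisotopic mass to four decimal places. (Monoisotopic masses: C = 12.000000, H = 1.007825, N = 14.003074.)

Atom tally by fragment:
  pyridine ring core → C:5 H:5 N:1
  (− 1 ring H displaced by substituents)
  + N(CH3)2 → N:1 C:2 H:6
Element totals:
  C: 7
  H: 10
  N: 2
Molecular formula: C7H10N2.
  M = 7(12.0) + 10(1.007825) + 2(14.003074)
    = 84.000000 + 10.078250 + 28.006148 = 122.084398

122.0844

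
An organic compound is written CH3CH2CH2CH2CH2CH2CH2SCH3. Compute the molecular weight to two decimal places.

146.29 g/mol

Element totals:
  C: 8
  H: 18
  S: 1
Molecular formula: C8H18S.
  M = 8(12.011) + 18(1.008) + 32.06
    = 96.088 + 18.144 + 32.060 = 146.292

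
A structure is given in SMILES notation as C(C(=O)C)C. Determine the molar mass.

Atom tally by fragment:
  CH3COCH2 → C:3 H:5 O:1
  CH3 → C:1 H:3
Element totals:
  C: 4
  H: 8
  O: 1
Molecular formula: C4H8O.
  M = 4(12.011) + 8(1.008) + 15.999
    = 48.044 + 8.064 + 15.999 = 72.107

72.11 g/mol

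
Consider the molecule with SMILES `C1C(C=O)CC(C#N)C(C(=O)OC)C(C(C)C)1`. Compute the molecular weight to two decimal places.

237.30 g/mol

Atom tally by fragment:
  cyclohexane ring core → C:6 H:12
  (− 4 ring H displaced by substituents)
  + CHO → C:1 H:1 O:1
  + CN → C:1 N:1
  + COOCH3 → C:2 H:3 O:2
  + CH(CH3)2 → C:3 H:7
Element totals:
  C: 13
  H: 19
  N: 1
  O: 3
Molecular formula: C13H19NO3.
  M = 13(12.011) + 19(1.008) + 14.007 + 3(15.999)
    = 156.143 + 19.152 + 14.007 + 47.997 = 237.299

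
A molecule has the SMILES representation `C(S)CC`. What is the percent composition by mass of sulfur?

Atom tally by fragment:
  HSCH2 → C:1 H:3 S:1
  CH2 → C:1 H:2
  CH3 → C:1 H:3
Element totals:
  C: 3
  H: 8
  S: 1
Molecular formula: C3H8S.
Molar mass = 76.157 g/mol.
Mass from S: 1 × 32.06 = 32.060 g/mol.
%S = 32.060 / 76.157 × 100 = 42.10%.

42.10%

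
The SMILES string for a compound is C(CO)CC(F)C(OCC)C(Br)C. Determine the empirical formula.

C9H18BrFO2

Atom tally by fragment:
  HOCH2CH2 → C:2 H:5 O:1
  CH2 → C:1 H:2
  CH(F) → C:1 H:1 F:1
  CH(OC2H5) → C:3 H:6 O:1
  CH(Br) → C:1 H:1 Br:1
  CH3 → C:1 H:3
Element totals:
  C: 9
  H: 18
  Br: 1
  F: 1
  O: 2
Molecular formula: C9H18BrFO2.
gcd of subscripts (1, 9, 1, 18, 2) = 1, so the empirical formula equals the molecular formula.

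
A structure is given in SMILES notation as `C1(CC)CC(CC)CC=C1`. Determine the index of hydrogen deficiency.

Atom tally by fragment:
  cyclohexene ring core → C:6 H:10
  (− 2 ring H displaced by substituents)
  + C2H5 → C:2 H:5
  + C2H5 → C:2 H:5
Element totals:
  C: 10
  H: 18
Molecular formula: C10H18.
DoU = (2C + 2 + N − H − X) / 2 = (2·10 + 2 + 0 − 18 − 0) / 2 = 2.

2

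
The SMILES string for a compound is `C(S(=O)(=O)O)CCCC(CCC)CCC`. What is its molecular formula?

C11H24O3S

Atom tally by fragment:
  HO3SCH2 → C:1 H:3 S:1 O:3
  CH2 → C:1 H:2
  CH2 → C:1 H:2
  CH2 → C:1 H:2
  CH(CH2CH2CH3) → C:4 H:8
  CH2 → C:1 H:2
  CH2 → C:1 H:2
  CH3 → C:1 H:3
Element totals:
  C: 11
  H: 24
  O: 3
  S: 1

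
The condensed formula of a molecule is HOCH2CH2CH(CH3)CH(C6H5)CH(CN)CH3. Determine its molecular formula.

C14H19NO

Element totals:
  C: 14
  H: 19
  N: 1
  O: 1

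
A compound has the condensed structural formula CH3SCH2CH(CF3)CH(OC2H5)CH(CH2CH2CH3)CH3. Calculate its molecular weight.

Atom tally by fragment:
  CH3SCH2 → C:2 H:5 S:1
  CH(CF3) → C:2 H:1 F:3
  CH(OC2H5) → C:3 H:6 O:1
  CH(CH2CH2CH3) → C:4 H:8
  CH3 → C:1 H:3
Element totals:
  C: 12
  H: 23
  F: 3
  O: 1
  S: 1
Molecular formula: C12H23F3OS.
  M = 12(12.011) + 23(1.008) + 3(18.998) + 15.999 + 32.06
    = 144.132 + 23.184 + 56.994 + 15.999 + 32.060 = 272.369

272.37 g/mol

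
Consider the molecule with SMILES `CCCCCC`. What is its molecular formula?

C6H14

Atom tally by fragment:
  CH3 → C:1 H:3
  CH2 → C:1 H:2
  CH2 → C:1 H:2
  CH2 → C:1 H:2
  CH2 → C:1 H:2
  CH3 → C:1 H:3
Element totals:
  C: 6
  H: 14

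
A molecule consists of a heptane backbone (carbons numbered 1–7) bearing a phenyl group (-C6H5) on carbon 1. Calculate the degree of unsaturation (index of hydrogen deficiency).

4

Atom tally by fragment:
  C6H5CH2 → C:7 H:7
  CH2 → C:1 H:2
  CH2 → C:1 H:2
  CH2 → C:1 H:2
  CH2 → C:1 H:2
  CH2 → C:1 H:2
  CH3 → C:1 H:3
Element totals:
  C: 13
  H: 20
Molecular formula: C13H20.
DoU = (2C + 2 + N − H − X) / 2 = (2·13 + 2 + 0 − 20 − 0) / 2 = 4.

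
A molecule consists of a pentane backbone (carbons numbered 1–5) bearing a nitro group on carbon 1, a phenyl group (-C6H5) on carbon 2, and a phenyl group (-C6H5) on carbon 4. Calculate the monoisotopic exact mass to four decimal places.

Atom tally by fragment:
  O2NCH2 → C:1 H:2 N:1 O:2
  CH(C6H5) → C:7 H:6
  CH2 → C:1 H:2
  CH(C6H5) → C:7 H:6
  CH3 → C:1 H:3
Element totals:
  C: 17
  H: 19
  N: 1
  O: 2
Molecular formula: C17H19NO2.
  M = 17(12.0) + 19(1.007825) + 14.003074 + 2(15.994915)
    = 204.000000 + 19.148675 + 14.003074 + 31.989830 = 269.141579

269.1416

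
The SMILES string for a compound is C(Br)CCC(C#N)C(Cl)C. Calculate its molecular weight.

Atom tally by fragment:
  BrCH2 → C:1 H:2 Br:1
  CH2 → C:1 H:2
  CH2 → C:1 H:2
  CH(CN) → C:2 H:1 N:1
  CH(Cl) → C:1 H:1 Cl:1
  CH3 → C:1 H:3
Element totals:
  C: 7
  H: 11
  Br: 1
  Cl: 1
  N: 1
Molecular formula: C7H11BrClN.
  M = 7(12.011) + 11(1.008) + 79.904 + 35.45 + 14.007
    = 84.077 + 11.088 + 79.904 + 35.450 + 14.007 = 224.526

224.53 g/mol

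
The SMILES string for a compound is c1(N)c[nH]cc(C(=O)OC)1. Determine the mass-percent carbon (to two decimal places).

Atom tally by fragment:
  pyrrole ring core → C:4 H:5 N:1
  (− 2 ring H displaced by substituents)
  + NH2 → N:1 H:2
  + COOCH3 → C:2 H:3 O:2
Element totals:
  C: 6
  H: 8
  N: 2
  O: 2
Molecular formula: C6H8N2O2.
Molar mass = 140.142 g/mol.
Mass from C: 6 × 12.011 = 72.066 g/mol.
%C = 72.066 / 140.142 × 100 = 51.42%.

51.42%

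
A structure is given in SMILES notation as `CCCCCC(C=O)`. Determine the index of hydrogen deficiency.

1

Atom tally by fragment:
  CH3 → C:1 H:3
  CH2 → C:1 H:2
  CH2 → C:1 H:2
  CH2 → C:1 H:2
  CH2 → C:1 H:2
  CH2CHO → C:2 H:3 O:1
Element totals:
  C: 7
  H: 14
  O: 1
Molecular formula: C7H14O.
DoU = (2C + 2 + N − H − X) / 2 = (2·7 + 2 + 0 − 14 − 0) / 2 = 1.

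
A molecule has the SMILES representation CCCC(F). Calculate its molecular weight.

76.11 g/mol

Atom tally by fragment:
  CH3 → C:1 H:3
  CH2 → C:1 H:2
  CH2 → C:1 H:2
  CH2F → C:1 H:2 F:1
Element totals:
  C: 4
  H: 9
  F: 1
Molecular formula: C4H9F.
  M = 4(12.011) + 9(1.008) + 18.998
    = 48.044 + 9.072 + 18.998 = 76.114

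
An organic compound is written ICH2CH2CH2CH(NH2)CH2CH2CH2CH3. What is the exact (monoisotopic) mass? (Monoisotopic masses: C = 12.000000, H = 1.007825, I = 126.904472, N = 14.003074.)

255.0484

Element totals:
  C: 8
  H: 18
  I: 1
  N: 1
Molecular formula: C8H18IN.
  M = 8(12.0) + 18(1.007825) + 126.904472 + 14.003074
    = 96.000000 + 18.140850 + 126.904472 + 14.003074 = 255.048396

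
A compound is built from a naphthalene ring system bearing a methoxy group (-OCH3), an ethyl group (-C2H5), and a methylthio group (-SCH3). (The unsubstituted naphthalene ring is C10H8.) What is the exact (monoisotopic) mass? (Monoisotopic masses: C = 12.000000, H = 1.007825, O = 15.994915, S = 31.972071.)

232.0922

Atom tally by fragment:
  naphthalene ring system core → C:10 H:8
  (− 3 ring H displaced by substituents)
  + OCH3 → C:1 H:3 O:1
  + C2H5 → C:2 H:5
  + SCH3 → C:1 H:3 S:1
Element totals:
  C: 14
  H: 16
  O: 1
  S: 1
Molecular formula: C14H16OS.
  M = 14(12.0) + 16(1.007825) + 15.994915 + 31.972071
    = 168.000000 + 16.125200 + 15.994915 + 31.972071 = 232.092186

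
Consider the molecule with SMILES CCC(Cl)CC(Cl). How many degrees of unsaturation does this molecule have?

Atom tally by fragment:
  CH3 → C:1 H:3
  CH2 → C:1 H:2
  CH(Cl) → C:1 H:1 Cl:1
  CH2 → C:1 H:2
  CH2Cl → C:1 H:2 Cl:1
Element totals:
  C: 5
  H: 10
  Cl: 2
Molecular formula: C5H10Cl2.
DoU = (2C + 2 + N − H − X) / 2 = (2·5 + 2 + 0 − 10 − 2) / 2 = 0.

0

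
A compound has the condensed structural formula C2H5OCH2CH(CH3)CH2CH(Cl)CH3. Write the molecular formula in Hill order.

C8H17ClO

Atom tally by fragment:
  C2H5OCH2 → C:3 H:7 O:1
  CH(CH3) → C:2 H:4
  CH2 → C:1 H:2
  CH(Cl) → C:1 H:1 Cl:1
  CH3 → C:1 H:3
Element totals:
  C: 8
  H: 17
  Cl: 1
  O: 1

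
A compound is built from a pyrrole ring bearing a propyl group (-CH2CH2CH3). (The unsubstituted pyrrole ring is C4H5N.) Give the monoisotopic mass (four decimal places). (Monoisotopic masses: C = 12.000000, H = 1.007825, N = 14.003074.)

109.0891

Atom tally by fragment:
  pyrrole ring core → C:4 H:5 N:1
  (− 1 ring H displaced by substituents)
  + CH2CH2CH3 → C:3 H:7
Element totals:
  C: 7
  H: 11
  N: 1
Molecular formula: C7H11N.
  M = 7(12.0) + 11(1.007825) + 14.003074
    = 84.000000 + 11.086075 + 14.003074 = 109.089149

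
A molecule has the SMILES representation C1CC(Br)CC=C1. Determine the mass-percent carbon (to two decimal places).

Atom tally by fragment:
  cyclohexene ring core → C:6 H:10
  (− 1 ring H displaced by substituents)
  + Br → Br:1
Element totals:
  C: 6
  H: 9
  Br: 1
Molecular formula: C6H9Br.
Molar mass = 161.042 g/mol.
Mass from C: 6 × 12.011 = 72.066 g/mol.
%C = 72.066 / 161.042 × 100 = 44.75%.

44.75%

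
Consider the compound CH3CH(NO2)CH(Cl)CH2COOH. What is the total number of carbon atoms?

Atom tally by fragment:
  CH3 → C:1 H:3
  CH(NO2) → C:1 H:1 N:1 O:2
  CH(Cl) → C:1 H:1 Cl:1
  CH2COOH → C:2 H:3 O:2
Element totals:
  C: 5
  H: 8
  Cl: 1
  N: 1
  O: 4

5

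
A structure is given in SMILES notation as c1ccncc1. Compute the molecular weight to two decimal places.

79.10 g/mol

Atom tally by fragment:
  pyridine ring core → C:5 H:5 N:1
Element totals:
  C: 5
  H: 5
  N: 1
Molecular formula: C5H5N.
  M = 5(12.011) + 5(1.008) + 14.007
    = 60.055 + 5.040 + 14.007 = 79.102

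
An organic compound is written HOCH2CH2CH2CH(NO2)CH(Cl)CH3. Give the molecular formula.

Element totals:
  C: 6
  H: 12
  Cl: 1
  N: 1
  O: 3

C6H12ClNO3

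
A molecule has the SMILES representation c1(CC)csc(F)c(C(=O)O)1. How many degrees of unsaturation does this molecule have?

4

Atom tally by fragment:
  thiophene ring core → C:4 H:4 S:1
  (− 3 ring H displaced by substituents)
  + C2H5 → C:2 H:5
  + F → F:1
  + COOH → C:1 H:1 O:2
Element totals:
  C: 7
  H: 7
  F: 1
  O: 2
  S: 1
Molecular formula: C7H7FO2S.
DoU = (2C + 2 + N − H − X) / 2 = (2·7 + 2 + 0 − 7 − 1) / 2 = 4.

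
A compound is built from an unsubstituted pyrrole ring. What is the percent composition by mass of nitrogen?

20.88%

Atom tally by fragment:
  pyrrole ring core → C:4 H:5 N:1
Element totals:
  C: 4
  H: 5
  N: 1
Molecular formula: C4H5N.
Molar mass = 67.091 g/mol.
Mass from N: 1 × 14.007 = 14.007 g/mol.
%N = 14.007 / 67.091 × 100 = 20.88%.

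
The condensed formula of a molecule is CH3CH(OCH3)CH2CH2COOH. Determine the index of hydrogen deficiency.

1

Element totals:
  C: 6
  H: 12
  O: 3
Molecular formula: C6H12O3.
DoU = (2C + 2 + N − H − X) / 2 = (2·6 + 2 + 0 − 12 − 0) / 2 = 1.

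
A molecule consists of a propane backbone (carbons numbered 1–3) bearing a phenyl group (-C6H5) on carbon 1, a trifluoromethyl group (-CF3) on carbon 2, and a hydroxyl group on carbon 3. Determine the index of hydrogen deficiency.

Atom tally by fragment:
  C6H5CH2 → C:7 H:7
  CH(CF3) → C:2 H:1 F:3
  CH2OH → C:1 H:3 O:1
Element totals:
  C: 10
  H: 11
  F: 3
  O: 1
Molecular formula: C10H11F3O.
DoU = (2C + 2 + N − H − X) / 2 = (2·10 + 2 + 0 − 11 − 3) / 2 = 4.

4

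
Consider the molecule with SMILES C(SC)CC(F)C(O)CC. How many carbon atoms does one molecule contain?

Atom tally by fragment:
  CH3SCH2 → C:2 H:5 S:1
  CH2 → C:1 H:2
  CH(F) → C:1 H:1 F:1
  CH(OH) → C:1 H:2 O:1
  CH2 → C:1 H:2
  CH3 → C:1 H:3
Element totals:
  C: 7
  H: 15
  F: 1
  O: 1
  S: 1

7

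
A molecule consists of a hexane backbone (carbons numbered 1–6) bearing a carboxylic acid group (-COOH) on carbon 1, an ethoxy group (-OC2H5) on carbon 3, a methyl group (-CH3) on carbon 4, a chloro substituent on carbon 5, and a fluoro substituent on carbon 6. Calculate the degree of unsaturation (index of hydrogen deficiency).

1

Atom tally by fragment:
  HOOCCH2 → C:2 H:3 O:2
  CH2 → C:1 H:2
  CH(OC2H5) → C:3 H:6 O:1
  CH(CH3) → C:2 H:4
  CH(Cl) → C:1 H:1 Cl:1
  CH2F → C:1 H:2 F:1
Element totals:
  C: 10
  H: 18
  Cl: 1
  F: 1
  O: 3
Molecular formula: C10H18ClFO3.
DoU = (2C + 2 + N − H − X) / 2 = (2·10 + 2 + 0 − 18 − 2) / 2 = 1.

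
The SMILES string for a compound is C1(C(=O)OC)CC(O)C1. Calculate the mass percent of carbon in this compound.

Atom tally by fragment:
  cyclobutane ring core → C:4 H:8
  (− 2 ring H displaced by substituents)
  + COOCH3 → C:2 H:3 O:2
  + OH → O:1 H:1
Element totals:
  C: 6
  H: 10
  O: 3
Molecular formula: C6H10O3.
Molar mass = 130.143 g/mol.
Mass from C: 6 × 12.011 = 72.066 g/mol.
%C = 72.066 / 130.143 × 100 = 55.37%.

55.37%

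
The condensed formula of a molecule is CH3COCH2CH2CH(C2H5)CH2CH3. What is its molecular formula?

Atom tally by fragment:
  CH3COCH2 → C:3 H:5 O:1
  CH2 → C:1 H:2
  CH(C2H5) → C:3 H:6
  CH2 → C:1 H:2
  CH3 → C:1 H:3
Element totals:
  C: 9
  H: 18
  O: 1

C9H18O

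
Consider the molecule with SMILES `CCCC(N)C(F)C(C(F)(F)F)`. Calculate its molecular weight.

Atom tally by fragment:
  CH3 → C:1 H:3
  CH2 → C:1 H:2
  CH2 → C:1 H:2
  CH(NH2) → C:1 H:3 N:1
  CH(F) → C:1 H:1 F:1
  CH2CF3 → C:2 H:2 F:3
Element totals:
  C: 7
  H: 13
  F: 4
  N: 1
Molecular formula: C7H13F4N.
  M = 7(12.011) + 13(1.008) + 4(18.998) + 14.007
    = 84.077 + 13.104 + 75.992 + 14.007 = 187.180

187.18 g/mol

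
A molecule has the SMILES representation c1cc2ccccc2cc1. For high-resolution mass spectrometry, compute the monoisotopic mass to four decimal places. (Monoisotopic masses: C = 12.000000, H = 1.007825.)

Atom tally by fragment:
  naphthalene ring system core → C:10 H:8
Element totals:
  C: 10
  H: 8
Molecular formula: C10H8.
  M = 10(12.0) + 8(1.007825)
    = 120.000000 + 8.062600 = 128.062600

128.0626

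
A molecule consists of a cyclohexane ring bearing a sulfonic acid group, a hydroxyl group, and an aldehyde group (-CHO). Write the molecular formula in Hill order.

Atom tally by fragment:
  cyclohexane ring core → C:6 H:12
  (− 3 ring H displaced by substituents)
  + SO3H → S:1 O:3 H:1
  + OH → O:1 H:1
  + CHO → C:1 H:1 O:1
Element totals:
  C: 7
  H: 12
  O: 5
  S: 1

C7H12O5S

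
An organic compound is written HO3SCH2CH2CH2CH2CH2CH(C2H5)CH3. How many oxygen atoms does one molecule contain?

3

Atom tally by fragment:
  HO3SCH2 → C:1 H:3 S:1 O:3
  CH2 → C:1 H:2
  CH2 → C:1 H:2
  CH2 → C:1 H:2
  CH2 → C:1 H:2
  CH(C2H5) → C:3 H:6
  CH3 → C:1 H:3
Element totals:
  C: 9
  H: 20
  O: 3
  S: 1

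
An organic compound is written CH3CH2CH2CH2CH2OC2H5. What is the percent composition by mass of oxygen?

13.77%

Atom tally by fragment:
  CH3 → C:1 H:3
  CH2 → C:1 H:2
  CH2 → C:1 H:2
  CH2 → C:1 H:2
  CH2OC2H5 → C:3 H:7 O:1
Element totals:
  C: 7
  H: 16
  O: 1
Molecular formula: C7H16O.
Molar mass = 116.204 g/mol.
Mass from O: 1 × 15.999 = 15.999 g/mol.
%O = 15.999 / 116.204 × 100 = 13.77%.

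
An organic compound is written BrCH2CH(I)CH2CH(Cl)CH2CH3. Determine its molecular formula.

C6H11BrClI

Element totals:
  C: 6
  H: 11
  Br: 1
  Cl: 1
  I: 1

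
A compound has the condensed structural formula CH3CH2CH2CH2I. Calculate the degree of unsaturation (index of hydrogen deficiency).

0

Atom tally by fragment:
  CH3 → C:1 H:3
  CH2 → C:1 H:2
  CH2 → C:1 H:2
  CH2I → C:1 H:2 I:1
Element totals:
  C: 4
  H: 9
  I: 1
Molecular formula: C4H9I.
DoU = (2C + 2 + N − H − X) / 2 = (2·4 + 2 + 0 − 9 − 1) / 2 = 0.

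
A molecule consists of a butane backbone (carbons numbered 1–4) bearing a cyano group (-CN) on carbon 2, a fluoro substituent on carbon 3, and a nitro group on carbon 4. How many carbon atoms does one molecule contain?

5

Atom tally by fragment:
  CH3 → C:1 H:3
  CH(CN) → C:2 H:1 N:1
  CH(F) → C:1 H:1 F:1
  CH2NO2 → C:1 H:2 N:1 O:2
Element totals:
  C: 5
  H: 7
  F: 1
  N: 2
  O: 2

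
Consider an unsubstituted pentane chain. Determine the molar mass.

Atom tally by fragment:
  CH3 → C:1 H:3
  CH2 → C:1 H:2
  CH2 → C:1 H:2
  CH2 → C:1 H:2
  CH3 → C:1 H:3
Element totals:
  C: 5
  H: 12
Molecular formula: C5H12.
  M = 5(12.011) + 12(1.008)
    = 60.055 + 12.096 = 72.151

72.15 g/mol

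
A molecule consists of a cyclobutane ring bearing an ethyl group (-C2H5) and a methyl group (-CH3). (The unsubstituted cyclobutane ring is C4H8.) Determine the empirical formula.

Atom tally by fragment:
  cyclobutane ring core → C:4 H:8
  (− 2 ring H displaced by substituents)
  + C2H5 → C:2 H:5
  + CH3 → C:1 H:3
Element totals:
  C: 7
  H: 14
Molecular formula: C7H14.
gcd of subscripts = 7; dividing each by 7:
  C: 7/7 = 1
  H: 14/7 = 2

CH2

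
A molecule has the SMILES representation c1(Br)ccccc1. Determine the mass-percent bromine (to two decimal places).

50.89%

Atom tally by fragment:
  benzene ring core → C:6 H:6
  (− 1 ring H displaced by substituents)
  + Br → Br:1
Element totals:
  C: 6
  H: 5
  Br: 1
Molecular formula: C6H5Br.
Molar mass = 157.010 g/mol.
Mass from Br: 1 × 79.904 = 79.904 g/mol.
%Br = 79.904 / 157.010 × 100 = 50.89%.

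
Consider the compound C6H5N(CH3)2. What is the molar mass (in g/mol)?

Atom tally by fragment:
  benzene ring core → C:6 H:6
  (− 1 ring H displaced by substituents)
  + N(CH3)2 → N:1 C:2 H:6
Element totals:
  C: 8
  H: 11
  N: 1
Molecular formula: C8H11N.
  M = 8(12.011) + 11(1.008) + 14.007
    = 96.088 + 11.088 + 14.007 = 121.183

121.18 g/mol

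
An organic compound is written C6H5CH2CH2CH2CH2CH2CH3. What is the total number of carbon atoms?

12

Atom tally by fragment:
  C6H5CH2 → C:7 H:7
  CH2 → C:1 H:2
  CH2 → C:1 H:2
  CH2 → C:1 H:2
  CH2 → C:1 H:2
  CH3 → C:1 H:3
Element totals:
  C: 12
  H: 18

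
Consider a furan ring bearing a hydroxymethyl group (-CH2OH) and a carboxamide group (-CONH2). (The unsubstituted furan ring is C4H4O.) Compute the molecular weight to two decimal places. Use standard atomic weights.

141.13 g/mol

Atom tally by fragment:
  furan ring core → C:4 H:4 O:1
  (− 2 ring H displaced by substituents)
  + CH2OH → C:1 H:3 O:1
  + CONH2 → C:1 H:2 O:1 N:1
Element totals:
  C: 6
  H: 7
  N: 1
  O: 3
Molecular formula: C6H7NO3.
  M = 6(12.011) + 7(1.008) + 14.007 + 3(15.999)
    = 72.066 + 7.056 + 14.007 + 47.997 = 141.126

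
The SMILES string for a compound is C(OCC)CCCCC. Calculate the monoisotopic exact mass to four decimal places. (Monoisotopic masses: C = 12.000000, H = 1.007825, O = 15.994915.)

Atom tally by fragment:
  C2H5OCH2 → C:3 H:7 O:1
  CH2 → C:1 H:2
  CH2 → C:1 H:2
  CH2 → C:1 H:2
  CH2 → C:1 H:2
  CH3 → C:1 H:3
Element totals:
  C: 8
  H: 18
  O: 1
Molecular formula: C8H18O.
  M = 8(12.0) + 18(1.007825) + 15.994915
    = 96.000000 + 18.140850 + 15.994915 = 130.135765

130.1358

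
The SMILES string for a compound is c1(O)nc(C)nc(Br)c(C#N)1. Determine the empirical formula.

C6H4BrN3O

Atom tally by fragment:
  pyrimidine ring core → C:4 H:4 N:2
  (− 4 ring H displaced by substituents)
  + OH → O:1 H:1
  + CH3 → C:1 H:3
  + Br → Br:1
  + CN → C:1 N:1
Element totals:
  C: 6
  H: 4
  Br: 1
  N: 3
  O: 1
Molecular formula: C6H4BrN3O.
gcd of subscripts (1, 6, 4, 3, 1) = 1, so the empirical formula equals the molecular formula.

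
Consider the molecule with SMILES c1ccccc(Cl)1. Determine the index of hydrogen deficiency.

Atom tally by fragment:
  benzene ring core → C:6 H:6
  (− 1 ring H displaced by substituents)
  + Cl → Cl:1
Element totals:
  C: 6
  H: 5
  Cl: 1
Molecular formula: C6H5Cl.
DoU = (2C + 2 + N − H − X) / 2 = (2·6 + 2 + 0 − 5 − 1) / 2 = 4.

4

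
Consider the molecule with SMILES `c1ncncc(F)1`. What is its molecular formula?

Atom tally by fragment:
  pyrimidine ring core → C:4 H:4 N:2
  (− 1 ring H displaced by substituents)
  + F → F:1
Element totals:
  C: 4
  H: 3
  F: 1
  N: 2

C4H3FN2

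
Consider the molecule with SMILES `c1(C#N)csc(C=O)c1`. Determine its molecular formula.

Atom tally by fragment:
  thiophene ring core → C:4 H:4 S:1
  (− 2 ring H displaced by substituents)
  + CN → C:1 N:1
  + CHO → C:1 H:1 O:1
Element totals:
  C: 6
  H: 3
  N: 1
  O: 1
  S: 1

C6H3NOS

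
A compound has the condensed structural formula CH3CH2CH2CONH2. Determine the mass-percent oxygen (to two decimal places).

18.36%

Element totals:
  C: 4
  H: 9
  N: 1
  O: 1
Molecular formula: C4H9NO.
Molar mass = 87.122 g/mol.
Mass from O: 1 × 15.999 = 15.999 g/mol.
%O = 15.999 / 87.122 × 100 = 18.36%.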